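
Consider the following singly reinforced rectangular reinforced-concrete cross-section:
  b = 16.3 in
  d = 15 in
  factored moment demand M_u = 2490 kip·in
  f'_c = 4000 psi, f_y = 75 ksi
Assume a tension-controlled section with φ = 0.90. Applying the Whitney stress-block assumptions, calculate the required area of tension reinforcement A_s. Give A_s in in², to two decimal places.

M_n = M_u/φ = 2490/0.90 = 2766.67 kip·in.
From M_n = 0.85 f'_c a b (d − a/2):
a = d − √(d² − 2M_n/(0.85 f'_c b)) = 15 − √(15² − 2 × 2766.67/(0.85 × 4 × 16.3)) = 3.813 in.
A_s = 0.85 f'_c a b / f_y = 0.85 × 4 × 3.813 × 16.3 / 75 = 2.818 in².

A_s ≈ 2.82 in²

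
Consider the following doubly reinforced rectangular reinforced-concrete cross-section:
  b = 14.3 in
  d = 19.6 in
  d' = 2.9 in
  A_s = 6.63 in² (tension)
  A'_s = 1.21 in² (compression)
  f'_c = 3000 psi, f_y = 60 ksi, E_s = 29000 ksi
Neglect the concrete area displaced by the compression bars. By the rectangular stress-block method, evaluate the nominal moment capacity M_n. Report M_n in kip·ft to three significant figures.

Assume both steels yield.
a = (A_s − A'_s) f_y/(0.85 f'_c b) = (6.63 − 1.21) × 60/(0.85 × 3 × 14.3) = 8.918 in.
c = a/β₁ = 8.918/0.85 = 10.492 in; ε'_s = 0.003(c − d')/c = 0.0022 ≥ ε_y = 0.0021, so the compression steel yields.
M_n = (A_s − A'_s) f_y (d − a/2) + A'_s f_y (d − d') = 325.2 × (19.6 − 4.459) + 72.6 × (19.6 − 2.9) = 4923.9 + 1212.4 = 6136.3 kip·in = 6136.3/12 = 511.36 kip·ft.

M_n ≈ 511 kip·ft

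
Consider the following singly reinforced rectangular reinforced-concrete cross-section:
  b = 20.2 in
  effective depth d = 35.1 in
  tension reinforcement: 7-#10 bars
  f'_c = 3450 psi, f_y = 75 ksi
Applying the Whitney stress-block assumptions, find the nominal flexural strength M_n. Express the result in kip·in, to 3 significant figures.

M_n ≈ 19700 kip·in

A_s = 7 × 1.27 = 8.89 in².
T = A_s f_y = 8.89 × 75 = 666.75 kips.
a = T/(0.85 f'_c b) = 666.75/(0.85 × 3.45 × 20.2) = 11.256 in.
M_n = T(d − a/2) = 666.75 × (35.1 − 5.628) = 19650.5 kip·in.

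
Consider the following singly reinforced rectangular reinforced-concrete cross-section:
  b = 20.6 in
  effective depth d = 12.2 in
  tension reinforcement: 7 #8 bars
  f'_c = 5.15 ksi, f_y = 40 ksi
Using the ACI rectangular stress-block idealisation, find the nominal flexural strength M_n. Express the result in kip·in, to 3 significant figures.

A_s = 7 × 0.79 = 5.53 in².
T = A_s f_y = 5.53 × 40 = 221.2 kips.
a = T/(0.85 f'_c b) = 221.2/(0.85 × 5.15 × 20.6) = 2.453 in.
M_n = T(d − a/2) = 221.2 × (12.2 − 1.2265) = 2427.3 kip·in.

M_n ≈ 2430 kip·in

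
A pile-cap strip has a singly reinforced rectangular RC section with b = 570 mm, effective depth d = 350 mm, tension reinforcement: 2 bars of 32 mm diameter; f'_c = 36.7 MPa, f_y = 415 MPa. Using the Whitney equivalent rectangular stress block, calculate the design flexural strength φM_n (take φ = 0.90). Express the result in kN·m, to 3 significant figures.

φM_n ≈ 199 kN·m

A_s = 2 × 804 = 1608 mm².
T = A_s f_y = 1608 × 415 = 667320 N = 667.32 kN.
From C = T: a = T/(0.85 f'_c b) = 667320/(0.85 × 36.7 × 570) = 37.53 mm.
M_n = T(d − a/2) = 667.32 kN × (350 − 18.765) mm = 221.04 kN·m.
φM_n = 0.90 × 221.04 = 198.94 kN·m.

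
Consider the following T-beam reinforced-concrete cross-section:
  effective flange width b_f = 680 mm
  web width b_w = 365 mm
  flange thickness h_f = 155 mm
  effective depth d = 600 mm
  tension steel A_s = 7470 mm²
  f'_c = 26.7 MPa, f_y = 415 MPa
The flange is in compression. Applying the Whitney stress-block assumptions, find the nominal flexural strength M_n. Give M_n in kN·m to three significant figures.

Tension: T = A_s f_y = 7470 × 415 = 3100050 N.
Try a within the flange: a = T/(0.85 f'_c b_f) = 3100050/(0.85 × 26.7 × 680) = 200.88 mm.
a = 200.88 > h_f = 155 mm: the block extends into the web. Split into flange-overhang and web parts.
C_f = 0.85 f'_c (b_f − b_w) h_f = 0.85 × 26.7 × (680 − 365) × 155 = 1108083 N.
Remaining web compression depth: a_w = (T − C_f)/(0.85 f'_c b_w) = (3100050 − 1108083)/(0.85 × 26.7 × 365) = 240.47 mm.
M_n = C_f(d − h_f/2) + (T − C_f)(d − a_w/2) = 1108083 × (600 − 77.5) + 1991967 × (600 − 120.235) = 578.97 + 955.68 = 1534.65 × 10⁶ N·mm.
M_n = 1534.65 kN·m.

M_n ≈ 1530 kN·m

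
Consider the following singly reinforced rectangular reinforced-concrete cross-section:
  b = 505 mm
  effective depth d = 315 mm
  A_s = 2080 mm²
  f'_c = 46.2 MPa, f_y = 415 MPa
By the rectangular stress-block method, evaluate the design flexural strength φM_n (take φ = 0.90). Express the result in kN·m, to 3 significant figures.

φM_n ≈ 228 kN·m

T = A_s f_y = 2080 × 415 = 863200 N = 863.2 kN.
From C = T: a = T/(0.85 f'_c b) = 863200/(0.85 × 46.2 × 505) = 43.53 mm.
M_n = T(d − a/2) = 863.2 kN × (315 − 21.765) mm = 253.12 kN·m.
φM_n = 0.90 × 253.12 = 227.81 kN·m.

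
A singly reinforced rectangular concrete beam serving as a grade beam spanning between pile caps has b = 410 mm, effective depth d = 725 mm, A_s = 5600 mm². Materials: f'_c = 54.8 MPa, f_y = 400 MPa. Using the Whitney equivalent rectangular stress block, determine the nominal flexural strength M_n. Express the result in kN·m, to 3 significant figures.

M_n ≈ 1490 kN·m

T = A_s f_y = 5600 × 400 = 2240000 N = 2240 kN.
From C = T: a = T/(0.85 f'_c b) = 2240000/(0.85 × 54.8 × 410) = 117.29 mm.
M_n = T(d − a/2) = 2240 kN × (725 − 58.645) mm = 1492.64 kN·m.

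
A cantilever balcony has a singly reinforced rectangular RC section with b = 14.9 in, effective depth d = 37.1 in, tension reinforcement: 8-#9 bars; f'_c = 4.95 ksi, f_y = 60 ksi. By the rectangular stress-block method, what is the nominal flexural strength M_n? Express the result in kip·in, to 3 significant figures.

A_s = 8 × 1 = 8 in².
T = A_s f_y = 8 × 60 = 480 kips.
a = T/(0.85 f'_c b) = 480/(0.85 × 4.95 × 14.9) = 7.657 in.
M_n = T(d − a/2) = 480 × (37.1 − 3.8285) = 15970.3 kip·in.

M_n ≈ 16000 kip·in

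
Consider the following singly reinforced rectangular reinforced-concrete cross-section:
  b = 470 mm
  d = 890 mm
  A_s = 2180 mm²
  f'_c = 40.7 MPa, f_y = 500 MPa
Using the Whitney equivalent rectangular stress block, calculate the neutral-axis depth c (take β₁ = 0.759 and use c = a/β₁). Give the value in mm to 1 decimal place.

c ≈ 88.3 mm

T = A_s f_y = 2180 × 500 = 1090000 N = 1090 kN.
Setting C = 0.85 f'_c a b equal to T: a = 1090000/(0.85 × 40.7 × 470) = 67.037 mm.
With β₁ = 0.759, c = a/β₁ = 67.037/0.759 = 88.3 mm.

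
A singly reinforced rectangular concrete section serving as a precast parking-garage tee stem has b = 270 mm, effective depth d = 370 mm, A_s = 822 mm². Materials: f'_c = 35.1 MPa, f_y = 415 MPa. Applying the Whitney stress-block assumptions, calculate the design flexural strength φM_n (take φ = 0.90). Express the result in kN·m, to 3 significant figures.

φM_n ≈ 107 kN·m

T = A_s f_y = 822 × 415 = 341130 N = 341.13 kN.
From C = T: a = T/(0.85 f'_c b) = 341130/(0.85 × 35.1 × 270) = 42.35 mm.
M_n = T(d − a/2) = 341.13 kN × (370 − 21.175) mm = 118.99 kN·m.
φM_n = 0.90 × 118.99 = 107.09 kN·m.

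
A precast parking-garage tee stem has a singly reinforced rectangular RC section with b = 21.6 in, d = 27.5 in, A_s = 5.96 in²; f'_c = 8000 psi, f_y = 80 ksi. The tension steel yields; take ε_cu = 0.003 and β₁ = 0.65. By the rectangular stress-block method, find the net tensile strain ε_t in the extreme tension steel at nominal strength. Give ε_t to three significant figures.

ε_t ≈ 0.0135

a = A_s f_y/(0.85 f'_c b) = 3.246 in.
β₁ = 0.65, so c = a/β₁ = 3.246/0.65 = 4.994 in.
From the linear strain diagram with ε_cu = 0.003: ε_t = 0.003 (d − c)/c = 0.003 × (27.5 − 4.994)/4.994 = 0.0135.
Since ε_t ≥ 0.005, the section is tension-controlled.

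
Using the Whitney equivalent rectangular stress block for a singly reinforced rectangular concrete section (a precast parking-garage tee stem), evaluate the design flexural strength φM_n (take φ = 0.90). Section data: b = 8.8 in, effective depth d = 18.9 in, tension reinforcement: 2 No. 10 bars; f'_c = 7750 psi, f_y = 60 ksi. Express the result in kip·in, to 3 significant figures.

A_s = 2 × 1.27 = 2.54 in².
T = A_s f_y = 2.54 × 60 = 152.4 kips.
a = T/(0.85 f'_c b) = 152.4/(0.85 × 7.75 × 8.8) = 2.629 in.
M_n = T(d − a/2) = 152.4 × (18.9 − 1.3145) = 2680.0 kip·in.
φM_n = 0.90 × 2680.0 = 2412.0 kip·in.

φM_n ≈ 2410 kip·in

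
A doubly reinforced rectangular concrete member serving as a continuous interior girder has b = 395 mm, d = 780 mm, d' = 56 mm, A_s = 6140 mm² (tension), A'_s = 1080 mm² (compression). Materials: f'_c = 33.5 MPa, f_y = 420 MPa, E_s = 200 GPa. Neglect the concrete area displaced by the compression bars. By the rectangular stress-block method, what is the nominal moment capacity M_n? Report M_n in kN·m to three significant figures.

Assume both tension and compression steel yield.
Net tension couple steel: A_s − A'_s = 5060 mm².
a = (A_s − A'_s) f_y / (0.85 f'_c b) = 2125200/(0.85 × 33.5 × 395) = 188.95 mm.
c = a/β₁ = 188.95/0.811 = 232.98 mm; ε'_s = 0.003(c − d')/c = 0.0023 ≥ f_y/E_s = 0.0021, so compression steel does yield.
M_n = (A_s − A'_s) f_y (d − a/2) + A'_s f_y (d − d') = [2125200 × (780 − 94.475) + 453600 × (780 − 56)] × 10⁻⁶ = 1456.88 + 328.41 = 1785.29 kN·m.

M_n ≈ 1790 kN·m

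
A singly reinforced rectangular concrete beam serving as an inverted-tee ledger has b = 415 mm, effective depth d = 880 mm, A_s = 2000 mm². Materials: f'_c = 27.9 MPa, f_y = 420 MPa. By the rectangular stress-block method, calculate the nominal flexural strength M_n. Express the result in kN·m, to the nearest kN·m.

T = A_s f_y = 2000 × 420 = 840000 N = 840 kN.
From C = T: a = T/(0.85 f'_c b) = 840000/(0.85 × 27.9 × 415) = 85.35 mm.
M_n = T(d − a/2) = 840 kN × (880 − 42.675) mm = 703.35 kN·m.

M_n ≈ 703 kN·m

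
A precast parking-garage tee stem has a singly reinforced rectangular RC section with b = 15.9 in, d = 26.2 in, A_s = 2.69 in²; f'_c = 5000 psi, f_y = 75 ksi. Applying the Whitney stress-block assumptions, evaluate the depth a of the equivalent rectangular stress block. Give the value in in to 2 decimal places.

a ≈ 2.99 in

T = A_s f_y = 2.69 × 75 = 201.75 kips.
a = T/(0.85 f'_c b) = 201.75/(0.85 × 5 × 15.9) = 2.99 in.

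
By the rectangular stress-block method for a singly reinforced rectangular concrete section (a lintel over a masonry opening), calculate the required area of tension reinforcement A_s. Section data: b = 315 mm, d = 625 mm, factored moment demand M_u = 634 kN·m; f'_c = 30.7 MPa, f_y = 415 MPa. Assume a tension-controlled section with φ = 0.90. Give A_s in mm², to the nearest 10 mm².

A_s ≈ 3110 mm²

M_n = M_u/φ = 634/0.90 = 704.444 kN·m.
With M_n = 0.85 f'_c a b (d − a/2), solve the quadratic for a:
a = d − √(d² − 2M_n/(0.85 f'_c b)) = 625 − √(625² − 2 × 704.444×10⁶/(0.85 × 30.7 × 315)) = 156.78 mm.
A_s = 0.85 f'_c a b / f_y = 0.85 × 30.7 × 156.78 × 315 / 415 = 3105.3 mm².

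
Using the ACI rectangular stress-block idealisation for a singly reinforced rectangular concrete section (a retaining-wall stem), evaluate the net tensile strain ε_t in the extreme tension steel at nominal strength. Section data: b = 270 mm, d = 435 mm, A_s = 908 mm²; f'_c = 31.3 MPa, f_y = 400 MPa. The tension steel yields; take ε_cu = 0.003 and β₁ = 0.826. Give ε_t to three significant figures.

a = A_s f_y/(0.85 f'_c b) = 50.56 mm.
β₁ = 0.826, so c = a/β₁ = 50.56/0.826 = 61.21 mm.
From the linear strain diagram with ε_cu = 0.003: ε_t = 0.003 (d − c)/c = 0.003 × (435 − 61.21)/61.21 = 0.0183.
Since ε_t ≥ 0.005, the section is tension-controlled.

ε_t ≈ 0.0183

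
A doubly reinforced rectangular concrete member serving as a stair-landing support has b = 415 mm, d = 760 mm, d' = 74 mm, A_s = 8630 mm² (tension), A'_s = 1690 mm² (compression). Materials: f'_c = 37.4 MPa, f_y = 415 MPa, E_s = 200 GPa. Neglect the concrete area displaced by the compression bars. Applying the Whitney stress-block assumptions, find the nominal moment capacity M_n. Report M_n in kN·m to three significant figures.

Assume both tension and compression steel yield.
Net tension couple steel: A_s − A'_s = 6940 mm².
a = (A_s − A'_s) f_y / (0.85 f'_c b) = 2880100/(0.85 × 37.4 × 415) = 218.31 mm.
c = a/β₁ = 218.31/0.783 = 278.81 mm; ε'_s = 0.003(c − d')/c = 0.0022 ≥ f_y/E_s = 0.0021, so compression steel does yield.
M_n = (A_s − A'_s) f_y (d − a/2) + A'_s f_y (d − d') = [2880100 × (760 − 109.155) + 701350 × (760 − 74)] × 10⁻⁶ = 1874.50 + 481.13 = 2355.63 kN·m.

M_n ≈ 2360 kN·m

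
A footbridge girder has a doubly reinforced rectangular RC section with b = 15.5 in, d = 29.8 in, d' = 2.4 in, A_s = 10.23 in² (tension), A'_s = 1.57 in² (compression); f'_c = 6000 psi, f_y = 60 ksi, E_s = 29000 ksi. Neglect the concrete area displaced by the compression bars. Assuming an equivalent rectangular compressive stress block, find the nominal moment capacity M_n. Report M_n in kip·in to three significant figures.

Assume both steels yield.
a = (A_s − A'_s) f_y/(0.85 f'_c b) = (10.23 − 1.57) × 60/(0.85 × 6 × 15.5) = 6.573 in.
c = a/β₁ = 6.573/0.75 = 8.764 in; ε'_s = 0.003(c − d')/c = 0.0022 ≥ ε_y = 0.0021, so the compression steel yields.
M_n = (A_s − A'_s) f_y (d − a/2) + A'_s f_y (d − d') = 519.6 × (29.8 − 3.2865) + 94.2 × (29.8 − 2.4) = 13776.4 + 2581.1 = 16357.5 kip·in.

M_n ≈ 16400 kip·in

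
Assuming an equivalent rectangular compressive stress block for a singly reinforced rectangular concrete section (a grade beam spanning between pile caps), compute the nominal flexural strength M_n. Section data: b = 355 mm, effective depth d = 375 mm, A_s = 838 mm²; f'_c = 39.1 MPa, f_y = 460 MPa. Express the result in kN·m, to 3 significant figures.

T = A_s f_y = 838 × 460 = 385480 N = 385.48 kN.
From C = T: a = T/(0.85 f'_c b) = 385480/(0.85 × 39.1 × 355) = 32.67 mm.
M_n = T(d − a/2) = 385.48 kN × (375 − 16.335) mm = 138.26 kN·m.

M_n ≈ 138 kN·m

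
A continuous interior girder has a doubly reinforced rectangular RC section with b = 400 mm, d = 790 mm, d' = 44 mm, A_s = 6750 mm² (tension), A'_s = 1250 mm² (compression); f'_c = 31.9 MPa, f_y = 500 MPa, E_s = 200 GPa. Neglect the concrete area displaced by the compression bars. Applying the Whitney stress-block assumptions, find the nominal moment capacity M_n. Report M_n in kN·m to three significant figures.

Assume both tension and compression steel yield.
Net tension couple steel: A_s − A'_s = 5500 mm².
a = (A_s − A'_s) f_y / (0.85 f'_c b) = 2750000/(0.85 × 31.9 × 400) = 253.55 mm.
c = a/β₁ = 253.55/0.822 = 308.45 mm; ε'_s = 0.003(c − d')/c = 0.0026 ≥ f_y/E_s = 0.0025, so compression steel does yield.
M_n = (A_s − A'_s) f_y (d − a/2) + A'_s f_y (d − d') = [2750000 × (790 − 126.775) + 625000 × (790 − 44)] × 10⁻⁶ = 1823.87 + 466.25 = 2290.12 kN·m.

M_n ≈ 2290 kN·m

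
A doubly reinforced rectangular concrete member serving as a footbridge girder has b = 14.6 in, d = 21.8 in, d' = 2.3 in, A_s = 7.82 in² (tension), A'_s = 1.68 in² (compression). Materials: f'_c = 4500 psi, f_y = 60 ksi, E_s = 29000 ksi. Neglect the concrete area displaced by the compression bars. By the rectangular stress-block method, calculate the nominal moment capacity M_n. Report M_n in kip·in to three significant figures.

Assume both steels yield.
a = (A_s − A'_s) f_y/(0.85 f'_c b) = (7.82 − 1.68) × 60/(0.85 × 4.5 × 14.6) = 6.597 in.
c = a/β₁ = 6.597/0.825 = 7.996 in; ε'_s = 0.003(c − d')/c = 0.0021 ≥ ε_y = 0.0021, so the compression steel yields.
M_n = (A_s − A'_s) f_y (d − a/2) + A'_s f_y (d − d') = 368.4 × (21.8 − 3.2985) + 100.8 × (21.8 − 2.3) = 6816.0 + 1965.6 = 8781.6 kip·in.

M_n ≈ 8780 kip·in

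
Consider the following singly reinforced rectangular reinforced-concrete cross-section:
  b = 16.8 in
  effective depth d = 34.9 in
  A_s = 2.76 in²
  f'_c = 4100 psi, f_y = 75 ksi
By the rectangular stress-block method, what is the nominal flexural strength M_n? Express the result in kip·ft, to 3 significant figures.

T = A_s f_y = 2.76 × 75 = 207 kips.
a = T/(0.85 f'_c b) = 207/(0.85 × 4.1 × 16.8) = 3.536 in.
M_n = T(d − a/2) = 207 × (34.9 − 1.768) = 6858.3 kip·in = 6858.3/12 = 571.53 kip·ft.

M_n ≈ 572 kip·ft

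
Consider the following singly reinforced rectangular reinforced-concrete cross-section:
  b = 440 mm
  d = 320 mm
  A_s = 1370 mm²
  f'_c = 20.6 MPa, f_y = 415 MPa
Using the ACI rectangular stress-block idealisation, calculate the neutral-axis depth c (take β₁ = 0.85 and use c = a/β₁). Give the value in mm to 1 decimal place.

c ≈ 86.8 mm

T = A_s f_y = 1370 × 415 = 568550 N = 568.55 kN.
Setting C = 0.85 f'_c a b equal to T: a = 568550/(0.85 × 20.6 × 440) = 73.795 mm.
With β₁ = 0.85, c = a/β₁ = 73.795/0.85 = 86.8 mm.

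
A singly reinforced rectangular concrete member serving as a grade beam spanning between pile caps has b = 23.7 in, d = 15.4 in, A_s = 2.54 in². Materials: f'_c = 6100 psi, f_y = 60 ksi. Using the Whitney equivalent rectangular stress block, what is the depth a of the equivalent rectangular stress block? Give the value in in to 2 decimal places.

T = A_s f_y = 2.54 × 60 = 152.4 kips.
a = T/(0.85 f'_c b) = 152.4/(0.85 × 6.1 × 23.7) = 1.24 in.

a ≈ 1.24 in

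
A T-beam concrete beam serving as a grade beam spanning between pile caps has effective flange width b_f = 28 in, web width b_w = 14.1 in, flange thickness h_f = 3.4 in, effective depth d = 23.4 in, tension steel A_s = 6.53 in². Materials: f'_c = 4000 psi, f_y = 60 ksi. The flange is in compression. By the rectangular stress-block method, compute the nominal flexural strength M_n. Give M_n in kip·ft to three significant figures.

M_n ≈ 695 kip·ft

Tension: T = A_s f_y = 6.53 × 60 = 391.8 kips.
Try a within the flange: a = T/(0.85 f'_c b_f) = 391.8/(0.85 × 4 × 28) = 4.116 in.
a = 4.116 > h_f = 3.4 in: the block extends into the web. Split into flange-overhang and web parts.
C_f = 0.85 f'_c (b_f − b_w) h_f = 0.85 × 4 × (28 − 14.1) × 3.4 = 160.7 kips.
Remaining web compression depth: a_w = (T − C_f)/(0.85 f'_c b_w) = (391.8 − 160.7)/(0.85 × 4 × 14.1) = 4.821 in.
M_n = C_f(d − h_f/2) + (T − C_f)(d − a_w/2) = 160.7 × (23.4 − 1.7) + 231.1 × (23.4 − 2.4105) = 3487.2 + 4850.7 = 8337.9 kip·in.
M_n = 8337.9/12 = 694.83 kip·ft.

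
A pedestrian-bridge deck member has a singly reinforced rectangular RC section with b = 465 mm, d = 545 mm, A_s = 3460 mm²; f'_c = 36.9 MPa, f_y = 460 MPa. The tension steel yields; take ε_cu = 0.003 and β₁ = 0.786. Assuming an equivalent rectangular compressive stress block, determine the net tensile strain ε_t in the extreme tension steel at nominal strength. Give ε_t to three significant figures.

a = A_s f_y/(0.85 f'_c b) = 109.13 mm.
β₁ = 0.786, so c = a/β₁ = 109.13/0.786 = 138.84 mm.
From the linear strain diagram with ε_cu = 0.003: ε_t = 0.003 (d − c)/c = 0.003 × (545 − 138.84)/138.84 = 0.00878.
Since ε_t ≥ 0.005, the section is tension-controlled.

ε_t ≈ 0.00878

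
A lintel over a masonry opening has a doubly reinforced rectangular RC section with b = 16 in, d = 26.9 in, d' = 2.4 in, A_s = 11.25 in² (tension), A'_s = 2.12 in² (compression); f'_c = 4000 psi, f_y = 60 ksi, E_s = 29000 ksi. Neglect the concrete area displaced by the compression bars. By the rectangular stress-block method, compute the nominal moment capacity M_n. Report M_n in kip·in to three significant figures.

Assume both steels yield.
a = (A_s − A'_s) f_y/(0.85 f'_c b) = (11.25 − 2.12) × 60/(0.85 × 4 × 16) = 10.070 in.
c = a/β₁ = 10.070/0.85 = 11.847 in; ε'_s = 0.003(c − d')/c = 0.0024 ≥ ε_y = 0.0021, so the compression steel yields.
M_n = (A_s − A'_s) f_y (d − a/2) + A'_s f_y (d − d') = 547.8 × (26.9 − 5.035) + 127.2 × (26.9 − 2.4) = 11977.6 + 3116.4 = 15094.0 kip·in.

M_n ≈ 15100 kip·in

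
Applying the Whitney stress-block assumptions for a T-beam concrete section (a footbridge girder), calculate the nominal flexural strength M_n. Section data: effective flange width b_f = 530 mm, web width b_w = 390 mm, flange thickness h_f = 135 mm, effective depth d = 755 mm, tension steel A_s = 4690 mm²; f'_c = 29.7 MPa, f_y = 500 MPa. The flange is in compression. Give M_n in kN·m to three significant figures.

M_n ≈ 1560 kN·m

Tension: T = A_s f_y = 4690 × 500 = 2345000 N.
Try a within the flange: a = T/(0.85 f'_c b_f) = 2345000/(0.85 × 29.7 × 530) = 175.26 mm.
a = 175.26 > h_f = 135 mm: the block extends into the web. Split into flange-overhang and web parts.
C_f = 0.85 f'_c (b_f − b_w) h_f = 0.85 × 29.7 × (530 − 390) × 135 = 477131 N.
Remaining web compression depth: a_w = (T − C_f)/(0.85 f'_c b_w) = (2345000 − 477131)/(0.85 × 29.7 × 390) = 189.72 mm.
M_n = C_f(d − h_f/2) + (T − C_f)(d − a_w/2) = 477131 × (755 − 67.5) + 1867869 × (755 − 94.86) = 328.03 + 1233.06 = 1561.09 × 10⁶ N·mm.
M_n = 1561.09 kN·m.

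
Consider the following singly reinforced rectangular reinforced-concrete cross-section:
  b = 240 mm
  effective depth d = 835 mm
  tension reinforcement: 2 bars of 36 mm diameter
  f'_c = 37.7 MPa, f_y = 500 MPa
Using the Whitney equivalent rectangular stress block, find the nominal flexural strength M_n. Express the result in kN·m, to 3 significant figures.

M_n ≈ 783 kN·m

A_s = 2 × 1018 = 2036 mm².
T = A_s f_y = 2036 × 500 = 1018000 N = 1018 kN.
From C = T: a = T/(0.85 f'_c b) = 1018000/(0.85 × 37.7 × 240) = 132.37 mm.
M_n = T(d − a/2) = 1018 kN × (835 − 66.185) mm = 782.65 kN·m.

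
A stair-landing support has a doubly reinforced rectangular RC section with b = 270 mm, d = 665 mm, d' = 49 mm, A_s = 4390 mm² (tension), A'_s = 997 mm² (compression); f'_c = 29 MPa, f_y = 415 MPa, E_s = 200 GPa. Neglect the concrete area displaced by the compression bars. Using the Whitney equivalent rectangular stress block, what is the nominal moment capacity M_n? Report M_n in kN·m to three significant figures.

M_n ≈ 1040 kN·m

Assume both tension and compression steel yield.
Net tension couple steel: A_s − A'_s = 3393 mm².
a = (A_s − A'_s) f_y / (0.85 f'_c b) = 1408095/(0.85 × 29 × 270) = 211.57 mm.
c = a/β₁ = 211.57/0.843 = 250.97 mm; ε'_s = 0.003(c − d')/c = 0.0024 ≥ f_y/E_s = 0.0021, so compression steel does yield.
M_n = (A_s − A'_s) f_y (d − a/2) + A'_s f_y (d − d') = [1408095 × (665 − 105.785) + 413755 × (665 − 49)] × 10⁻⁶ = 787.43 + 254.87 = 1042.30 kN·m.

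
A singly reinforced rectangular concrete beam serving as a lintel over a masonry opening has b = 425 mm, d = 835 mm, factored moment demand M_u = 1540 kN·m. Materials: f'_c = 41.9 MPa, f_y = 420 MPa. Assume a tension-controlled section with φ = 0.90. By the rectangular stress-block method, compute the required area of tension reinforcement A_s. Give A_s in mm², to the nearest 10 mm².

A_s ≈ 5360 mm²

M_n = M_u/φ = 1540/0.90 = 1711.11 kN·m.
With M_n = 0.85 f'_c a b (d − a/2), solve the quadratic for a:
a = d − √(d² − 2M_n/(0.85 f'_c b)) = 835 − √(835² − 2 × 1711.11×10⁶/(0.85 × 41.9 × 425)) = 148.61 mm.
A_s = 0.85 f'_c a b / f_y = 0.85 × 41.9 × 148.61 × 425 / 420 = 5355.8 mm².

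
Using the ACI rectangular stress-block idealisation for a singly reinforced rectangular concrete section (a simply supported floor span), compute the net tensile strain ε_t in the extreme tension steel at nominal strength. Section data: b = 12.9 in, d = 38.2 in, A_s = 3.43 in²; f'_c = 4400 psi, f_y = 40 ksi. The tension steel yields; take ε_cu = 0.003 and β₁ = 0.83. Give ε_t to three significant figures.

ε_t ≈ 0.0304

a = A_s f_y/(0.85 f'_c b) = 2.844 in.
β₁ = 0.83, so c = a/β₁ = 2.844/0.83 = 3.427 in.
From the linear strain diagram with ε_cu = 0.003: ε_t = 0.003 (d − c)/c = 0.003 × (38.2 − 3.427)/3.427 = 0.0304.
Since ε_t ≥ 0.005, the section is tension-controlled.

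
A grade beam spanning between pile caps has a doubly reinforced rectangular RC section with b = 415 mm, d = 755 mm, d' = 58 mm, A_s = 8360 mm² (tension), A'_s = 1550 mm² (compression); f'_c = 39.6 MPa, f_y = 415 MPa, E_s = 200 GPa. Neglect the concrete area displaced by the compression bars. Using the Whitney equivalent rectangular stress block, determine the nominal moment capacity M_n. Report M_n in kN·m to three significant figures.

M_n ≈ 2300 kN·m

Assume both tension and compression steel yield.
Net tension couple steel: A_s − A'_s = 6810 mm².
a = (A_s − A'_s) f_y / (0.85 f'_c b) = 2826150/(0.85 × 39.6 × 415) = 202.32 mm.
c = a/β₁ = 202.32/0.767 = 263.78 mm; ε'_s = 0.003(c − d')/c = 0.0023 ≥ f_y/E_s = 0.0021, so compression steel does yield.
M_n = (A_s − A'_s) f_y (d − a/2) + A'_s f_y (d − d') = [2826150 × (755 − 101.16) + 643250 × (755 − 58)] × 10⁻⁶ = 1847.85 + 448.35 = 2296.20 kN·m.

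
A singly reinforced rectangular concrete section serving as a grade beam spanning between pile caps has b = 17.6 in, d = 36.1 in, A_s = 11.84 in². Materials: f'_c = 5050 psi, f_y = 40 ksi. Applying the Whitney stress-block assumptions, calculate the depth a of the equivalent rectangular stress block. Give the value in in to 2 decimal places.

a ≈ 6.27 in

T = A_s f_y = 11.84 × 40 = 473.6 kips.
a = T/(0.85 f'_c b) = 473.6/(0.85 × 5.05 × 17.6) = 6.27 in.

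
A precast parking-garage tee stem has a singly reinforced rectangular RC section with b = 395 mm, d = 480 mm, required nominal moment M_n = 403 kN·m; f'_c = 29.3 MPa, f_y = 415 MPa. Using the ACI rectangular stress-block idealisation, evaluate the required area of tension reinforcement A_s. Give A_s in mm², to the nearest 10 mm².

A_s ≈ 2240 mm²

With M_n = 0.85 f'_c a b (d − a/2), solve the quadratic for a:
a = d − √(d² − 2M_n/(0.85 f'_c b)) = 480 − √(480² − 2 × 403×10⁶/(0.85 × 29.3 × 395)) = 94.68 mm.
A_s = 0.85 f'_c a b / f_y = 0.85 × 29.3 × 94.68 × 395 / 415 = 2244.4 mm².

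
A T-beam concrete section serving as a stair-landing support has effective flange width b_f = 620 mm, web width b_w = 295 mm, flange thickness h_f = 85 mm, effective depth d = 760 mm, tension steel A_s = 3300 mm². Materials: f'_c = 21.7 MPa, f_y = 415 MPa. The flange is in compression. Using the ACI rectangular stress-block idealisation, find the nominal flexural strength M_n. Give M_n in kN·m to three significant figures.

Tension: T = A_s f_y = 3300 × 415 = 1369500 N.
Try a within the flange: a = T/(0.85 f'_c b_f) = 1369500/(0.85 × 21.7 × 620) = 119.75 mm.
a = 119.75 > h_f = 85 mm: the block extends into the web. Split into flange-overhang and web parts.
C_f = 0.85 f'_c (b_f − b_w) h_f = 0.85 × 21.7 × (620 − 295) × 85 = 509543 N.
Remaining web compression depth: a_w = (T − C_f)/(0.85 f'_c b_w) = (1369500 − 509543)/(0.85 × 21.7 × 295) = 158.04 mm.
M_n = C_f(d − h_f/2) + (T − C_f)(d − a_w/2) = 509543 × (760 − 42.5) + 859957 × (760 − 79.02) = 365.60 + 585.61 = 951.21 × 10⁶ N·mm.
M_n = 951.21 kN·m.

M_n ≈ 951 kN·m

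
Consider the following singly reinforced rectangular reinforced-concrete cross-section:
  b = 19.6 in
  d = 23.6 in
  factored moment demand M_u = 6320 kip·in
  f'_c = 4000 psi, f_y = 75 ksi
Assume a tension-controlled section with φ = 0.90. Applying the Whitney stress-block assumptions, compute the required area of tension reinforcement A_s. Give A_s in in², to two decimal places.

A_s ≈ 4.44 in²

M_n = M_u/φ = 6320/0.90 = 7022.22 kip·in.
From M_n = 0.85 f'_c a b (d − a/2):
a = d − √(d² − 2M_n/(0.85 f'_c b)) = 23.6 − √(23.6² − 2 × 7022.22/(0.85 × 4 × 19.6)) = 4.993 in.
A_s = 0.85 f'_c a b / f_y = 0.85 × 4 × 4.993 × 19.6 / 75 = 4.436 in².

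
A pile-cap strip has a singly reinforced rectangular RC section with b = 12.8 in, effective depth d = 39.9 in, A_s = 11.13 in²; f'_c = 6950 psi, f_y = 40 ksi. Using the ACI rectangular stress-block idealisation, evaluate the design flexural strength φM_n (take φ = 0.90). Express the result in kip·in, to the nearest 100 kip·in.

φM_n ≈ 14800 kip·in

T = A_s f_y = 11.13 × 40 = 445.2 kips.
a = T/(0.85 f'_c b) = 445.2/(0.85 × 6.95 × 12.8) = 5.888 in.
M_n = T(d − a/2) = 445.2 × (39.9 − 2.944) = 16452.8 kip·in.
φM_n = 0.90 × 16452.8 = 14807.5 kip·in.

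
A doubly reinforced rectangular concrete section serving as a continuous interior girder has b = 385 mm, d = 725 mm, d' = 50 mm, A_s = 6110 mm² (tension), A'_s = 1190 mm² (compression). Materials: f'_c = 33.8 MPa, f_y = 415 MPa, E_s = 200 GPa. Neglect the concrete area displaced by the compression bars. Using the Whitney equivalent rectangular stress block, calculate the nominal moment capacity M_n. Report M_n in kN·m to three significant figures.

M_n ≈ 1630 kN·m

Assume both tension and compression steel yield.
Net tension couple steel: A_s − A'_s = 4920 mm².
a = (A_s − A'_s) f_y / (0.85 f'_c b) = 2041800/(0.85 × 33.8 × 385) = 184.59 mm.
c = a/β₁ = 184.59/0.809 = 228.17 mm; ε'_s = 0.003(c − d')/c = 0.0023 ≥ f_y/E_s = 0.0021, so compression steel does yield.
M_n = (A_s − A'_s) f_y (d − a/2) + A'_s f_y (d − d') = [2041800 × (725 − 92.295) + 493850 × (725 − 50)] × 10⁻⁶ = 1291.86 + 333.35 = 1625.21 kN·m.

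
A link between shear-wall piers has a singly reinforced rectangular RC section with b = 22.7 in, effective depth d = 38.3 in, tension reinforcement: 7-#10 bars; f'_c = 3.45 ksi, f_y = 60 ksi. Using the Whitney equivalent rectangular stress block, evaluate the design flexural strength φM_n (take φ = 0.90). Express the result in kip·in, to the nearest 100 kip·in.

φM_n ≈ 16500 kip·in

A_s = 7 × 1.27 = 8.89 in².
T = A_s f_y = 8.89 × 60 = 533.4 kips.
a = T/(0.85 f'_c b) = 533.4/(0.85 × 3.45 × 22.7) = 8.013 in.
M_n = T(d − a/2) = 533.4 × (38.3 − 4.0065) = 18292.2 kip·in.
φM_n = 0.90 × 18292.2 = 16463.0 kip·in.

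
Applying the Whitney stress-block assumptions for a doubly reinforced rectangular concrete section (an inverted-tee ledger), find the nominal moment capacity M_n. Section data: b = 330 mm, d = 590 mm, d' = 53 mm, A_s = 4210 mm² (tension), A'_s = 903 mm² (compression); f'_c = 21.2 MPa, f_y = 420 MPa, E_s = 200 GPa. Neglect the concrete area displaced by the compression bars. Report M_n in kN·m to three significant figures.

Assume both tension and compression steel yield.
Net tension couple steel: A_s − A'_s = 3307 mm².
a = (A_s − A'_s) f_y / (0.85 f'_c b) = 1388940/(0.85 × 21.2 × 330) = 233.57 mm.
c = a/β₁ = 233.57/0.85 = 274.79 mm; ε'_s = 0.003(c − d')/c = 0.0024 ≥ f_y/E_s = 0.0021, so compression steel does yield.
M_n = (A_s − A'_s) f_y (d − a/2) + A'_s f_y (d − d') = [1388940 × (590 − 116.785) + 379260 × (590 − 53)] × 10⁻⁶ = 657.27 + 203.66 = 860.93 kN·m.

M_n ≈ 861 kN·m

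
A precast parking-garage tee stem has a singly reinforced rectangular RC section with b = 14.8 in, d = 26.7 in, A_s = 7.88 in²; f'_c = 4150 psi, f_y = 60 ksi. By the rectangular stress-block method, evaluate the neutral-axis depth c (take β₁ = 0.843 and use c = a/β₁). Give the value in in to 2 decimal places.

c ≈ 10.74 in

T = A_s f_y = 7.88 × 60 = 472.8 kips.
a = T/(0.85 f'_c b) = 472.8/(0.85 × 4.15 × 14.8) = 9.0563 in.
With β₁ = 0.843, c = a/β₁ = 9.0563/0.843 = 10.74 in.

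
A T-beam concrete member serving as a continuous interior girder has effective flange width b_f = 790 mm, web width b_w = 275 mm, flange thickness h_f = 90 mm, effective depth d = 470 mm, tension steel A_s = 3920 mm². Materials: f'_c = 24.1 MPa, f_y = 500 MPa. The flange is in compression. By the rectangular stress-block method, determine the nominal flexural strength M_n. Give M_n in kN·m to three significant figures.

M_n ≈ 788 kN·m

Tension: T = A_s f_y = 3920 × 500 = 1960000 N.
Try a within the flange: a = T/(0.85 f'_c b_f) = 1960000/(0.85 × 24.1 × 790) = 121.11 mm.
a = 121.11 > h_f = 90 mm: the block extends into the web. Split into flange-overhang and web parts.
C_f = 0.85 f'_c (b_f − b_w) h_f = 0.85 × 24.1 × (790 − 275) × 90 = 949480 N.
Remaining web compression depth: a_w = (T − C_f)/(0.85 f'_c b_w) = (1960000 − 949480)/(0.85 × 24.1 × 275) = 179.38 mm.
M_n = C_f(d − h_f/2) + (T − C_f)(d − a_w/2) = 949480 × (470 − 45) + 1010520 × (470 − 89.69) = 403.53 + 384.31 = 787.84 × 10⁶ N·mm.
M_n = 787.84 kN·m.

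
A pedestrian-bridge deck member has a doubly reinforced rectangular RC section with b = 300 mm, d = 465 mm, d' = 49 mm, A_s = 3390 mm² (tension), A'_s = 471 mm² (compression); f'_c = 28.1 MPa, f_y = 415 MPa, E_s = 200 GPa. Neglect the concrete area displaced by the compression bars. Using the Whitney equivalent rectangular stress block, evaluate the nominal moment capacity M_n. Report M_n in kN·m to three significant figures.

Assume both tension and compression steel yield.
Net tension couple steel: A_s − A'_s = 2919 mm².
a = (A_s − A'_s) f_y / (0.85 f'_c b) = 1211385/(0.85 × 28.1 × 300) = 169.06 mm.
c = a/β₁ = 169.06/0.849 = 199.13 mm; ε'_s = 0.003(c − d')/c = 0.0023 ≥ f_y/E_s = 0.0021, so compression steel does yield.
M_n = (A_s − A'_s) f_y (d − a/2) + A'_s f_y (d − d') = [1211385 × (465 − 84.53) + 195465 × (465 − 49)] × 10⁻⁶ = 460.90 + 81.31 = 542.21 kN·m.

M_n ≈ 542 kN·m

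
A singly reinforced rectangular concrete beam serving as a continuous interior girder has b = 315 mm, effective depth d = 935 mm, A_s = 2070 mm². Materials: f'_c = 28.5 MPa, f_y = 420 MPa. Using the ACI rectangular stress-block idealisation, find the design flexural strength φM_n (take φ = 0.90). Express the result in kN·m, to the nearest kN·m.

φM_n ≈ 687 kN·m

T = A_s f_y = 2070 × 420 = 869400 N = 869.4 kN.
From C = T: a = T/(0.85 f'_c b) = 869400/(0.85 × 28.5 × 315) = 113.93 mm.
M_n = T(d − a/2) = 869.4 kN × (935 − 56.965) mm = 763.36 kN·m.
φM_n = 0.90 × 763.36 = 687.02 kN·m.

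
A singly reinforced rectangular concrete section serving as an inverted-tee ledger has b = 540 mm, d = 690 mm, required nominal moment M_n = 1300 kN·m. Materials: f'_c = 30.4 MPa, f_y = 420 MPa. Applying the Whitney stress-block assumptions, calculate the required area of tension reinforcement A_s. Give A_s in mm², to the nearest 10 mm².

With M_n = 0.85 f'_c a b (d − a/2), solve the quadratic for a:
a = d − √(d² − 2M_n/(0.85 f'_c b)) = 690 − √(690² − 2 × 1300×10⁶/(0.85 × 30.4 × 540)) = 151.70 mm.
A_s = 0.85 f'_c a b / f_y = 0.85 × 30.4 × 151.70 × 540 / 420 = 5039.9 mm².

A_s ≈ 5040 mm²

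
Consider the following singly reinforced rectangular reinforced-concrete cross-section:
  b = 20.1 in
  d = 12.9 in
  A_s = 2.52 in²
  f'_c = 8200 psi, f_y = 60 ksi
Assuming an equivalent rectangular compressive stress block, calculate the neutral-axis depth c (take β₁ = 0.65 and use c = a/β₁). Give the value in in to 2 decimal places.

c ≈ 1.66 in

T = A_s f_y = 2.52 × 60 = 151.2 kips.
a = T/(0.85 f'_c b) = 151.2/(0.85 × 8.2 × 20.1) = 1.0793 in.
With β₁ = 0.65, c = a/β₁ = 1.0793/0.65 = 1.66 in.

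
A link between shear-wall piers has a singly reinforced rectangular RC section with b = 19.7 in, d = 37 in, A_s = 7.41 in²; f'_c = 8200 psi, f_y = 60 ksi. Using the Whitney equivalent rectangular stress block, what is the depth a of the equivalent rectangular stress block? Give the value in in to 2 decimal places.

T = A_s f_y = 7.41 × 60 = 444.6 kips.
a = T/(0.85 f'_c b) = 444.6/(0.85 × 8.2 × 19.7) = 3.24 in.

a ≈ 3.24 in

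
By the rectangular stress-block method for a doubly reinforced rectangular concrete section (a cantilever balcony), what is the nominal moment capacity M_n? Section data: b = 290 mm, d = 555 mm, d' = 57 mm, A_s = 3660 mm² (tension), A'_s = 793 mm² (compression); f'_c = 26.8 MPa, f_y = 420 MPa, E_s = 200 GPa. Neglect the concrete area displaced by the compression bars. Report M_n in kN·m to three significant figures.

M_n ≈ 724 kN·m

Assume both tension and compression steel yield.
Net tension couple steel: A_s − A'_s = 2867 mm².
a = (A_s − A'_s) f_y / (0.85 f'_c b) = 1204140/(0.85 × 26.8 × 290) = 182.27 mm.
c = a/β₁ = 182.27/0.85 = 214.44 mm; ε'_s = 0.003(c − d')/c = 0.0022 ≥ f_y/E_s = 0.0021, so compression steel does yield.
M_n = (A_s − A'_s) f_y (d − a/2) + A'_s f_y (d − d') = [1204140 × (555 − 91.135) + 333060 × (555 − 57)] × 10⁻⁶ = 558.56 + 165.86 = 724.42 kN·m.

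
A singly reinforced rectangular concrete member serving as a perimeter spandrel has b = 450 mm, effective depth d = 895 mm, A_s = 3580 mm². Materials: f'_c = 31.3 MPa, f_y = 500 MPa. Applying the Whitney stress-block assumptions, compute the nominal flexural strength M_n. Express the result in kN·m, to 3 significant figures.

M_n ≈ 1470 kN·m

T = A_s f_y = 3580 × 500 = 1790000 N = 1790 kN.
From C = T: a = T/(0.85 f'_c b) = 1790000/(0.85 × 31.3 × 450) = 149.51 mm.
M_n = T(d − a/2) = 1790 kN × (895 − 74.755) mm = 1468.24 kN·m.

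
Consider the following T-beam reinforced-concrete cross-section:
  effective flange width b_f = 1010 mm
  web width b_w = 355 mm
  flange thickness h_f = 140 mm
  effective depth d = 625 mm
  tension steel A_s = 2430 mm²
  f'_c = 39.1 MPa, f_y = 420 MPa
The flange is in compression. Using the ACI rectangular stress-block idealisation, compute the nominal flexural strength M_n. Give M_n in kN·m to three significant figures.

M_n ≈ 622 kN·m

Tension: T = A_s f_y = 2430 × 420 = 1020600 N.
Try a within the flange: a = T/(0.85 f'_c b_f) = 1020600/(0.85 × 39.1 × 1010) = 30.40 mm.
Since a = 30.40 ≤ h_f = 140 mm, the stress block lies entirely in the flange; analyse as a rectangular beam of width b_f.
M_n = T(d − a/2) = 1020600 × (625 − 15.2) = 622.36 × 10⁶ N·mm.
M_n = 622.36 kN·m.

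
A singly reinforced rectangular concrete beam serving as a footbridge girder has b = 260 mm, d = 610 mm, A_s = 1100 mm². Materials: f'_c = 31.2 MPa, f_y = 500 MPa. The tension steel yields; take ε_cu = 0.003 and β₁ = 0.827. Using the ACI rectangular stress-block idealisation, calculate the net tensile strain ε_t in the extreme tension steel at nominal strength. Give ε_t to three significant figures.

ε_t ≈ 0.0160

a = A_s f_y/(0.85 f'_c b) = 79.77 mm.
β₁ = 0.827, so c = a/β₁ = 79.77/0.827 = 96.46 mm.
From the linear strain diagram with ε_cu = 0.003: ε_t = 0.003 (d − c)/c = 0.003 × (610 − 96.46)/96.46 = 0.0160.
Since ε_t ≥ 0.005, the section is tension-controlled.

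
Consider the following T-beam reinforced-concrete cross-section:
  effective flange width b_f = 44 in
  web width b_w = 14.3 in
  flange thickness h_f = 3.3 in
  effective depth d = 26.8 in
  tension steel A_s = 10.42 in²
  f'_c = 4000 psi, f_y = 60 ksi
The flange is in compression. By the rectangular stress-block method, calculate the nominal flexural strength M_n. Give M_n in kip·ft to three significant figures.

Tension: T = A_s f_y = 10.42 × 60 = 625.2 kips.
Try a within the flange: a = T/(0.85 f'_c b_f) = 625.2/(0.85 × 4 × 44) = 4.179 in.
a = 4.179 > h_f = 3.3 in: the block extends into the web. Split into flange-overhang and web parts.
C_f = 0.85 f'_c (b_f − b_w) h_f = 0.85 × 4 × (44 − 14.3) × 3.3 = 333.2 kips.
Remaining web compression depth: a_w = (T − C_f)/(0.85 f'_c b_w) = (625.2 − 333.2)/(0.85 × 4 × 14.3) = 6.006 in.
M_n = C_f(d − h_f/2) + (T − C_f)(d − a_w/2) = 333.2 × (26.8 − 1.65) + 292 × (26.8 − 3.003) = 8380.0 + 6948.7 = 15328.7 kip·in.
M_n = 15328.7/12 = 1277.39 kip·ft.

M_n ≈ 1280 kip·ft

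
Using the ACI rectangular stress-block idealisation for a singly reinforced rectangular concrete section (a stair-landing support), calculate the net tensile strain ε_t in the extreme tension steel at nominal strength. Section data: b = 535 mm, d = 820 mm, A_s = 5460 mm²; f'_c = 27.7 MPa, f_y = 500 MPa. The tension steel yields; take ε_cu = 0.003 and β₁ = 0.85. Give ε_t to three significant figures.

a = A_s f_y/(0.85 f'_c b) = 216.73 mm.
β₁ = 0.85, so c = a/β₁ = 216.73/0.85 = 254.98 mm.
From the linear strain diagram with ε_cu = 0.003: ε_t = 0.003 (d − c)/c = 0.003 × (820 − 254.98)/254.98 = 0.00665.
Since ε_t ≥ 0.005, the section is tension-controlled.

ε_t ≈ 0.00665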